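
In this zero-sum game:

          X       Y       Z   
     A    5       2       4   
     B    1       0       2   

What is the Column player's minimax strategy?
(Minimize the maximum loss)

Column should play Y, value = 2

Work:
Column player minimizes Row's maximum payoff:
Column X: max payoff to Row = 5
Column Y: max payoff to Row = 2
Column Z: max payoff to Row = 4
Minimum is 2, achieved by column Y.
Minimax strategy: Y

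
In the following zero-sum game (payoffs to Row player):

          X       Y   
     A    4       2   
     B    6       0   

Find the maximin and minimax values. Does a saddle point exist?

Maximin = 2, Minimax = 2, Saddle: True

Work:
Row minimums: [2, 0] → maximin = 2
Column maximums: [6, 2] → minimax = 2
Saddle point exists! Game value = 2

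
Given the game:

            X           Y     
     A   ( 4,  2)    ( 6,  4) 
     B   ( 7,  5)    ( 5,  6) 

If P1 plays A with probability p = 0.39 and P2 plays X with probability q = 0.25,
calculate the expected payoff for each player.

E[P1] = 5.5, E[P2] = 4.8725

Work:
E[P1] = p·q·π₁(A,X) + p·(1-q)·π₁(A,Y) + (1-p)·q·π₁(B,X) + (1-p)·(1-q)·π₁(B,Y)
= 0.39·0.25·4 + 0.39·0.75·6 + 0.61·0.25·7 + 0.61·0.75·5
= 5.5

E[P2] = 4.8725 (similar calculation)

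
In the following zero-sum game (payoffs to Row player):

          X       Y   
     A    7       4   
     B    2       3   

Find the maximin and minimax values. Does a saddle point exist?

Maximin = 4, Minimax = 4, Saddle: True

Work:
Row minimums: [4, 2] → maximin = 4
Column maximums: [7, 4] → minimax = 4
Saddle point exists! Game value = 4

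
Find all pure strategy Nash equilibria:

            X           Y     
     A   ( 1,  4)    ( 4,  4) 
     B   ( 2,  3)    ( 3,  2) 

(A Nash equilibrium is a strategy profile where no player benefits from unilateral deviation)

Nash equilibrium: (A, Y), (B, X)

Work:
Best responses:
  P1 vs X: payoffs [1, 2] → best response B (payoff 2)
  P1 vs Y: payoffs [4, 3] → best response A (payoff 4)
  P2 vs A: payoffs [4, 4] → best response X/Y (payoff 4)
  P2 vs B: payoffs [3, 2] → best response X (payoff 3)
Mutual best responses: (A,Y), (B,X) → Nash equilibria.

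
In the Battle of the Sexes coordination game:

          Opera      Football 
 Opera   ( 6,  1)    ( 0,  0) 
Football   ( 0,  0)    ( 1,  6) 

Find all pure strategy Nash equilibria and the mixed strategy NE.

Pure NE: (Opera, Opera) and (Football, Football); Mixed NE: p = 0.8571, q = 0.1429

Work:
Check pure NE:
(Opera, Opera): (6, 1) - no unilateral deviation beneficial
(Football, Football): (1, 6) - no unilateral deviation beneficial
Mixed NE: P1 plays Opera with p = 0.8571, P2 plays Opera with q = 0.1429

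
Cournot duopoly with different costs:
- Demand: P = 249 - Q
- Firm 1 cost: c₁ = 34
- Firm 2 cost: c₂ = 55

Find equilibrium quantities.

q₁* = 78.67, q₂* = 57.67

Work:
Reaction: q₁ = (249 - 34 - q₂)/2
Reaction: q₂ = (249 - 55 - q₁)/2
Solve simultaneously:
q₁* = (249 - 2×34 + 55)/3 = 78.67
q₂* = (249 - 2×55 + 34)/3 = 57.67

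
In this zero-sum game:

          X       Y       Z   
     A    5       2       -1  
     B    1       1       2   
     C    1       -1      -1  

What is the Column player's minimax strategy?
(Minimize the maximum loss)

Column should play Y or Z (all achieve the minimum), value = 2

Work:
Column player minimizes Row's maximum payoff:
Column X: max payoff to Row = 5
Column Y: max payoff to Row = 2
Column Z: max payoff to Row = 2
Minimum is 2, achieved by columns Y, Z (tied).
Each of Y or Z is a minimax strategy.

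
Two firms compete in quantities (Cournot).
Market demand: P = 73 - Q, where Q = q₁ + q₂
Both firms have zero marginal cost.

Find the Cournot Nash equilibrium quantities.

q₁* = q₂* = 24.33; P* = 24.33

Work:
Profit: π_i = P·q_i = (a - q_i - q_j)·q_i
FOC: ∂π_i/∂q_i = a - 2q_i - q_j = 0
Reaction function: q_i = (73 - q_j)/2
Symmetry: q* = 73/3 = 24.33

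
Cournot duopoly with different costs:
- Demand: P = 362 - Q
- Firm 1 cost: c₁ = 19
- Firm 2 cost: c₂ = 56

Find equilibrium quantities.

q₁* = 126.67, q₂* = 89.67

Work:
Reaction: q₁ = (362 - 19 - q₂)/2
Reaction: q₂ = (362 - 56 - q₁)/2
Solve simultaneously:
q₁* = (362 - 2×19 + 56)/3 = 126.67
q₂* = (362 - 2×56 + 19)/3 = 89.67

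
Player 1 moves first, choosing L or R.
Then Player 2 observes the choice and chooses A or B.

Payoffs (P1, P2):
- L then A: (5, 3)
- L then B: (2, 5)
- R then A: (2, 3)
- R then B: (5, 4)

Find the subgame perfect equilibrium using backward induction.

P1 plays R, P2 plays B after L and B after R; Payoff (5, 4)

Work:
Backward induction:
After L: P2 chooses B → P1 gets 2
After R: P2 chooses B → P1 gets 5
P1 chooses R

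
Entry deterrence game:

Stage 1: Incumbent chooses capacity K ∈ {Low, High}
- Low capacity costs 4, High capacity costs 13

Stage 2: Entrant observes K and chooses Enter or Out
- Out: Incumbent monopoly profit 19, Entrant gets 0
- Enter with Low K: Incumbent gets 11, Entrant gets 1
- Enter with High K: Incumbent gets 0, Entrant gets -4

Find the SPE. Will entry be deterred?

SPE: (Low, Enter|Low, Out|High); Entry not deterred. Incumbent net profit = 7, Entrant gets 1

Work:
After Low K: Entrant enters (1 > 0)
After High K: Entrant stays out (-4 < 0)
Incumbent: Low → 11−4=7, High → 19−13=6
Incumbent chooses Low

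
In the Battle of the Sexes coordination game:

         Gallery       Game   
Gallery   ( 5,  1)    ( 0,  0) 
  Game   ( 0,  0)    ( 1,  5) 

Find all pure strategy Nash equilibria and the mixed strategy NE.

Pure NE: (Gallery, Gallery) and (Game, Game); Mixed NE: p = 0.8333, q = 0.1667

Work:
Check pure NE:
(Gallery, Gallery): (5, 1) - no unilateral deviation beneficial
(Game, Game): (1, 5) - no unilateral deviation beneficial
Mixed NE: P1 plays Gallery with p = 0.8333, P2 plays Gallery with q = 0.1667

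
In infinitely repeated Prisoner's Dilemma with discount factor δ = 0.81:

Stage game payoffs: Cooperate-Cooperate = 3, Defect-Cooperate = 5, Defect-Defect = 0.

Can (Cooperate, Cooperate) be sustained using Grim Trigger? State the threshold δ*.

δ* = 0.4; since δ = 0.81 ≥ 0.4, cooperation can be sustained

Work:
For Grim Trigger:
Cooperate forever: 3/(1-δ)
Defect then punished: 5 + 0·δ/(1-δ)
Need: 3/(1-δ) ≥ 5 + 0·δ/(1-δ)
Solving: δ ≥ (T-R)/(T-P) = (5-3)/(5-0) = 0.4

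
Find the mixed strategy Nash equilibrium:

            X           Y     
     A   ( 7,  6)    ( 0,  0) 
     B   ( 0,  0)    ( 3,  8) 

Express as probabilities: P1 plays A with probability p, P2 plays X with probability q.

p = 0.5714, q = 0.3

Work:
Find probabilities that make opponent indifferent:
P2 chooses q to make P1 indifferent between A and B
P1 chooses p to make P2 indifferent between X and Y
Mixed NE: P1 plays (A: 0.5714, B: 0.4286), P2 plays (X: 0.3, Y: 0.7)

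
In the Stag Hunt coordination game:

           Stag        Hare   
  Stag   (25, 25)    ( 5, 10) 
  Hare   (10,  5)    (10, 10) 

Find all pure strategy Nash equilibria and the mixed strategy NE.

Pure NE: (Stag, Stag) and (Hare, Hare); Mixed NE: p = 0.25, q = 0.25

Work:
Check pure NE:
(Stag, Stag): (25, 25) - no unilateral deviation beneficial
(Hare, Hare): (10, 10) - no unilateral deviation beneficial
Mixed NE: P1 plays Stag with p = 0.25, P2 plays Stag with q = 0.25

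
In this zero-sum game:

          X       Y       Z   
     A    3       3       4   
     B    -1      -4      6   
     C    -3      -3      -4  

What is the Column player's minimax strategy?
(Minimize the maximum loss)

Column should play X or Y (all achieve the minimum), value = 3

Work:
Column player minimizes Row's maximum payoff:
Column X: max payoff to Row = 3
Column Y: max payoff to Row = 3
Column Z: max payoff to Row = 6
Minimum is 3, achieved by columns X, Y (tied).
Each of X or Y is a minimax strategy.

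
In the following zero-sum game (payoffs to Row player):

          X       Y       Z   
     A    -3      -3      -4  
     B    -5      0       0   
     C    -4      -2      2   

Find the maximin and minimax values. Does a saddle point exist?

Maximin = -4, Minimax = -3, Saddle: False

Work:
Row minimums: [-4, -5, -4] → maximin = -4
Column maximums: [-3, 0, 2] → minimax = -3
No saddle point (maximin ≠ minimax). Mixed strategy needed.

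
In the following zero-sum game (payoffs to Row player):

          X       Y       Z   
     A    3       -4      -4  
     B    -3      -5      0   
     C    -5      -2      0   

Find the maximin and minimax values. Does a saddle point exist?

Maximin = -4, Minimax = -2, Saddle: False

Work:
Row minimums: [-4, -5, -5] → maximin = -4
Column maximums: [3, -2, 0] → minimax = -2
No saddle point (maximin ≠ minimax). Mixed strategy needed.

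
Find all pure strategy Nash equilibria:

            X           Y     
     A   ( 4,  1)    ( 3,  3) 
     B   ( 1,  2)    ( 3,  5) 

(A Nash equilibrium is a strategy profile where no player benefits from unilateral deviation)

Nash equilibrium: (A, Y), (B, Y)

Work:
Best responses:
  P1 vs X: payoffs [4, 1] → best response A (payoff 4)
  P1 vs Y: payoffs [3, 3] → best response A/B (payoff 3)
  P2 vs A: payoffs [1, 3] → best response Y (payoff 3)
  P2 vs B: payoffs [2, 5] → best response Y (payoff 5)
Mutual best responses: (A,Y), (B,Y) → Nash equilibria.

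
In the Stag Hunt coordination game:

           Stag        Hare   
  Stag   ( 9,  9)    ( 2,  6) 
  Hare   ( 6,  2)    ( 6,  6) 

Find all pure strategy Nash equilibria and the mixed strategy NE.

Pure NE: (Stag, Stag) and (Hare, Hare); Mixed NE: p = 0.5714, q = 0.5714

Work:
Check pure NE:
(Stag, Stag): (9, 9) - no unilateral deviation beneficial
(Hare, Hare): (6, 6) - no unilateral deviation beneficial
Mixed NE: P1 plays Stag with p = 0.5714, P2 plays Stag with q = 0.5714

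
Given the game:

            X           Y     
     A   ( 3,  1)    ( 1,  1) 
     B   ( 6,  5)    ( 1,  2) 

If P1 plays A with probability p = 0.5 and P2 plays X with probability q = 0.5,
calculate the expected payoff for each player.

E[P1] = 2.75, E[P2] = 2.25

Work:
E[P1] = p·q·π₁(A,X) + p·(1-q)·π₁(A,Y) + (1-p)·q·π₁(B,X) + (1-p)·(1-q)·π₁(B,Y)
= 0.5·0.5·3 + 0.5·0.5·1 + 0.5·0.5·6 + 0.5·0.5·1
= 2.75

E[P2] = 2.25 (similar calculation)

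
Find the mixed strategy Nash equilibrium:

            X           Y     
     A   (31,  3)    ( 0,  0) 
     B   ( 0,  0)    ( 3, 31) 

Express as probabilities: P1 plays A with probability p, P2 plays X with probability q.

p = 0.9118, q = 0.0882

Work:
Find probabilities that make opponent indifferent:
P2 chooses q to make P1 indifferent between A and B
P1 chooses p to make P2 indifferent between X and Y
Mixed NE: P1 plays (A: 0.9118, B: 0.0882), P2 plays (X: 0.0882, Y: 0.9118)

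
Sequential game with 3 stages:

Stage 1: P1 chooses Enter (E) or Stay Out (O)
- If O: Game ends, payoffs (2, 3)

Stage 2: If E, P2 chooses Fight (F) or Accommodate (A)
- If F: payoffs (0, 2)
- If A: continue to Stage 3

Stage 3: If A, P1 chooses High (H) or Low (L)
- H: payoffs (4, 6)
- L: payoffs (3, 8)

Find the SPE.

SPE: (E, A, H); Outcome (4, 6)

Work:
Stage 3: P1 chooses H (4 vs 3)
Stage 2: P2: F->2, A->6 (anticipating H). Choose A
Stage 1: P1: O->2, E->4 (anticipating A, H). Choose E
SPE path: E -> A -> H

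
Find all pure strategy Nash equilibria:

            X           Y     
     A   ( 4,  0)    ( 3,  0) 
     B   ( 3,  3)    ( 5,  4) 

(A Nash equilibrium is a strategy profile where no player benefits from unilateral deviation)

Nash equilibrium: (A, X), (B, Y)

Work:
Best responses:
  P1 vs X: payoffs [4, 3] → best response A (payoff 4)
  P1 vs Y: payoffs [3, 5] → best response B (payoff 5)
  P2 vs A: payoffs [0, 0] → best response X/Y (payoff 0)
  P2 vs B: payoffs [3, 4] → best response Y (payoff 4)
Mutual best responses: (A,X), (B,Y) → Nash equilibria.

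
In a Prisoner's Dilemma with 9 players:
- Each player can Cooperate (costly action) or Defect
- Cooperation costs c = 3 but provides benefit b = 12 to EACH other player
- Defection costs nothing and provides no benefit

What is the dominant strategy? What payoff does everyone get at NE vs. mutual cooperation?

Dominant: Defect; NE payoff = 0; Coop payoff = 93

Work:
Defect dominates (saves cost c = 3, benefit to others is external)
NE: All defect → everyone gets 0
If all cooperate: each receives (8)×12 - 3 = 93
Social dilemma: 93 > 0 but NE gives 0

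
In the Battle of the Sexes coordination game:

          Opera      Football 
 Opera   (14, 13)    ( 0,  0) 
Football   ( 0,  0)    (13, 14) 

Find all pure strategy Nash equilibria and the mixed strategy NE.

Pure NE: (Opera, Opera) and (Football, Football); Mixed NE: p = 0.5185, q = 0.4815

Work:
Check pure NE:
(Opera, Opera): (14, 13) - no unilateral deviation beneficial
(Football, Football): (13, 14) - no unilateral deviation beneficial
Mixed NE: P1 plays Opera with p = 0.5185, P2 plays Opera with q = 0.4815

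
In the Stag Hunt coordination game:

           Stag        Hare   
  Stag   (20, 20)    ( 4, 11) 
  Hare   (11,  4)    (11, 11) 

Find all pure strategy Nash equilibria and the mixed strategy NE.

Pure NE: (Stag, Stag) and (Hare, Hare); Mixed NE: p = 0.4375, q = 0.4375

Work:
Check pure NE:
(Stag, Stag): (20, 20) - no unilateral deviation beneficial
(Hare, Hare): (11, 11) - no unilateral deviation beneficial
Mixed NE: P1 plays Stag with p = 0.4375, P2 plays Stag with q = 0.4375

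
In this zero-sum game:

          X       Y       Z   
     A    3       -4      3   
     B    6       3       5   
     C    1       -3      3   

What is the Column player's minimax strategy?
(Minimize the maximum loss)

Column should play Y, value = 3

Work:
Column player minimizes Row's maximum payoff:
Column X: max payoff to Row = 6
Column Y: max payoff to Row = 3
Column Z: max payoff to Row = 5
Minimum is 3, achieved by column Y.
Minimax strategy: Y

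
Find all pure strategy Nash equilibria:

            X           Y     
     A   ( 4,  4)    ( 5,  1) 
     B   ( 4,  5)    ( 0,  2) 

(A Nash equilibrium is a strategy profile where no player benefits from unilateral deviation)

Nash equilibrium: (A, X), (B, X)

Work:
Best responses:
  P1 vs X: payoffs [4, 4] → best response A/B (payoff 4)
  P1 vs Y: payoffs [5, 0] → best response A (payoff 5)
  P2 vs A: payoffs [4, 1] → best response X (payoff 4)
  P2 vs B: payoffs [5, 2] → best response X (payoff 5)
Mutual best responses: (A,X), (B,X) → Nash equilibria.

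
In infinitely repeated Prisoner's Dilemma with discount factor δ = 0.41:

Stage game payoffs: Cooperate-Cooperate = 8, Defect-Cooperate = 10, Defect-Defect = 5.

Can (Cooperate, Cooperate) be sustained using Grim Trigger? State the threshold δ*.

δ* = 0.4; since δ = 0.41 ≥ 0.4, cooperation can be sustained

Work:
For Grim Trigger:
Cooperate forever: 8/(1-δ)
Defect then punished: 10 + 5·δ/(1-δ)
Need: 8/(1-δ) ≥ 10 + 5·δ/(1-δ)
Solving: δ ≥ (T-R)/(T-P) = (10-8)/(10-5) = 0.4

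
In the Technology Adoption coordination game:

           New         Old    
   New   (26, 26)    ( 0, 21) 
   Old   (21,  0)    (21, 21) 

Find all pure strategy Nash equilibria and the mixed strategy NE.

Pure NE: (New, New) and (Old, Old); Mixed NE: p = 0.8077, q = 0.8077

Work:
Check pure NE:
(New, New): (26, 26) - no unilateral deviation beneficial
(Old, Old): (21, 21) - no unilateral deviation beneficial
Mixed NE: P1 plays New with p = 0.8077, P2 plays New with q = 0.8077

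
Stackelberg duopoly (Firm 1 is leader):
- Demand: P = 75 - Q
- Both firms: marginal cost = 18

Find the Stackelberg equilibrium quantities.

q₁* (leader) = 28.5, q₂* (follower) = 14.25

Work:
Follower's reaction: q₂ = (a - c - q₁)/2
Leader substitutes: π₁ = q₁·(a - q₁ - (a-c-q₁)/2 - c)
FOC: q₁* = (75 - 18)/2 = 28.50
Then: q₂* = (75 - 18 - 28.5)/2 = 14.25
Leader has first-mover advantage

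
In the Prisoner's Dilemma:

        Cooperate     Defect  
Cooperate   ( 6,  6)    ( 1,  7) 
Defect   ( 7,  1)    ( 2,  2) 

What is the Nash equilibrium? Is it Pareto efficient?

(Defect, Defect) is NE; not Pareto efficient

Work:
Defect dominates Cooperate for both players:
If P2 cooperates: Defect (7) > Cooperate (6)
If P2 defects: Defect (2) > Cooperate (1)
NE: (Defect, Defect) with payoff (2, 2)
But (Cooperate, Cooperate) = (6, 6) Pareto dominates (2, 2)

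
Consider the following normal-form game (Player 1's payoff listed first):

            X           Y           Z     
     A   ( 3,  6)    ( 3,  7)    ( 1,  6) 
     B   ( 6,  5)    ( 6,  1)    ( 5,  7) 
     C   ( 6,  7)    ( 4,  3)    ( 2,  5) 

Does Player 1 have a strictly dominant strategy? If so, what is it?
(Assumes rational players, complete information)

No strictly dominant strategy exists for Player 1

Work:
A strategy strictly dominates another if it gives a strictly higher payoff against every opponent action. Compare each pair of P1's strategies column-by-column:
  A vs B: [3 vs 6, 3 vs 6, 1 vs 5] → A does not strictly dominate B (column X: 3 ≤ 6)
  A vs C: [3 vs 6, 3 vs 4, 1 vs 2] → A does not strictly dominate C (column X: 3 ≤ 6)
  B vs A: [6 vs 3, 6 vs 3, 5 vs 1] → B strictly dominates A
  B vs C: [6 vs 6, 6 vs 4, 5 vs 2] → B does not strictly dominate C (column X: 6 ≤ 6)
  C vs A: [6 vs 3, 4 vs 3, 2 vs 1] → C strictly dominates A
  C vs B: [6 vs 6, 4 vs 6, 2 vs 5] → C does not strictly dominate B (column X: 6 ≤ 6)
No single strategy strictly dominates all others → no strictly dominant strategy.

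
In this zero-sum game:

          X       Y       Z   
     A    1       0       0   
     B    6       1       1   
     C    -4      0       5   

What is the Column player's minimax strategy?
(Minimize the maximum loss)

Column should play Y, value = 1

Work:
Column player minimizes Row's maximum payoff:
Column X: max payoff to Row = 6
Column Y: max payoff to Row = 1
Column Z: max payoff to Row = 5
Minimum is 1, achieved by column Y.
Minimax strategy: Y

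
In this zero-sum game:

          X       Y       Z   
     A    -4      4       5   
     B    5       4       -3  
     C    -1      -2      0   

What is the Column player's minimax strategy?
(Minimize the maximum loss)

Column should play Y, value = 4

Work:
Column player minimizes Row's maximum payoff:
Column X: max payoff to Row = 5
Column Y: max payoff to Row = 4
Column Z: max payoff to Row = 5
Minimum is 4, achieved by column Y.
Minimax strategy: Y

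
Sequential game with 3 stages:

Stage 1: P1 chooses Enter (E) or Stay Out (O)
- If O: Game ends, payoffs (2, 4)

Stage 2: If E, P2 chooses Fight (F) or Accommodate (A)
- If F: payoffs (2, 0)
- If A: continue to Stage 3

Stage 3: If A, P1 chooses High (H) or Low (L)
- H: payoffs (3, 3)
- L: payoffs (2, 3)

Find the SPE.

SPE: (E, A, H); Outcome (3, 3)

Work:
Stage 3: P1 chooses H (3 vs 2)
Stage 2: P2: F->0, A->3 (anticipating H). Choose A
Stage 1: P1: O->2, E->3 (anticipating A, H). Choose E
SPE path: E -> A -> H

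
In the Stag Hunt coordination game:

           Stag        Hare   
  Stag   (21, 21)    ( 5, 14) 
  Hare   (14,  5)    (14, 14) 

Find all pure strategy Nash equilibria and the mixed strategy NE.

Pure NE: (Stag, Stag) and (Hare, Hare); Mixed NE: p = 0.5625, q = 0.5625

Work:
Check pure NE:
(Stag, Stag): (21, 21) - no unilateral deviation beneficial
(Hare, Hare): (14, 14) - no unilateral deviation beneficial
Mixed NE: P1 plays Stag with p = 0.5625, P2 plays Stag with q = 0.5625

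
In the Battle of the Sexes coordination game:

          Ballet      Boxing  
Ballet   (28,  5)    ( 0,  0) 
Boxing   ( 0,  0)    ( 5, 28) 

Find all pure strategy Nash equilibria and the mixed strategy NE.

Pure NE: (Ballet, Ballet) and (Boxing, Boxing); Mixed NE: p = 0.8485, q = 0.1515

Work:
Check pure NE:
(Ballet, Ballet): (28, 5) - no unilateral deviation beneficial
(Boxing, Boxing): (5, 28) - no unilateral deviation beneficial
Mixed NE: P1 plays Ballet with p = 0.8485, P2 plays Ballet with q = 0.1515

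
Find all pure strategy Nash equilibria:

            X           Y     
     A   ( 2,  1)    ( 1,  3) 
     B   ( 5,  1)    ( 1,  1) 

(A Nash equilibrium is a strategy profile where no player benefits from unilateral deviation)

Nash equilibrium: (A, Y), (B, X), (B, Y)

Work:
Best responses:
  P1 vs X: payoffs [2, 5] → best response B (payoff 5)
  P1 vs Y: payoffs [1, 1] → best response A/B (payoff 1)
  P2 vs A: payoffs [1, 3] → best response Y (payoff 3)
  P2 vs B: payoffs [1, 1] → best response X/Y (payoff 1)
Mutual best responses: (A,Y), (B,X), (B,Y) → Nash equilibria.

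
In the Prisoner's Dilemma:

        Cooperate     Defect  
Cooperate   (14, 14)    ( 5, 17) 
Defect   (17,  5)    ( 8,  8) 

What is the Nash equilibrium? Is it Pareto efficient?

(Defect, Defect) is NE; not Pareto efficient

Work:
Defect dominates Cooperate for both players:
If P2 cooperates: Defect (17) > Cooperate (14)
If P2 defects: Defect (8) > Cooperate (5)
NE: (Defect, Defect) with payoff (8, 8)
But (Cooperate, Cooperate) = (14, 14) Pareto dominates (8, 8)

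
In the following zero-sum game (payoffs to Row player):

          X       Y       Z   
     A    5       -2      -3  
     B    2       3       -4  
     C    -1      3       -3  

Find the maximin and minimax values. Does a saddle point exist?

Maximin = -3, Minimax = -3, Saddle: True

Work:
Row minimums: [-3, -4, -3] → maximin = -3
Column maximums: [5, 3, -3] → minimax = -3
Saddle point exists! Game value = -3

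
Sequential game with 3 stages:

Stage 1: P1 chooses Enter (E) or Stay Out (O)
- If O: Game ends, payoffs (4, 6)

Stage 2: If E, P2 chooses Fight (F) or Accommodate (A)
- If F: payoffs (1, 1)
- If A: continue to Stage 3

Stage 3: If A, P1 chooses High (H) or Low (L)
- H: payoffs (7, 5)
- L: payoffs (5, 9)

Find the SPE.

SPE: (E, A, H); Outcome (7, 5)

Work:
Stage 3: P1 chooses H (7 vs 5)
Stage 2: P2: F->1, A->5 (anticipating H). Choose A
Stage 1: P1: O->4, E->7 (anticipating A, H). Choose E
SPE path: E -> A -> H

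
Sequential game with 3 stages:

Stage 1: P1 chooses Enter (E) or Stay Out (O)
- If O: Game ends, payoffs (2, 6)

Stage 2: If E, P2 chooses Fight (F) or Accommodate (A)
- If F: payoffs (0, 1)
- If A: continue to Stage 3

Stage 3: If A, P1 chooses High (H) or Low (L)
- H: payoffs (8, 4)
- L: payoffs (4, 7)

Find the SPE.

SPE: (E, A, H); Outcome (8, 4)

Work:
Stage 3: P1 chooses H (8 vs 4)
Stage 2: P2: F->1, A->4 (anticipating H). Choose A
Stage 1: P1: O->2, E->8 (anticipating A, H). Choose E
SPE path: E -> A -> H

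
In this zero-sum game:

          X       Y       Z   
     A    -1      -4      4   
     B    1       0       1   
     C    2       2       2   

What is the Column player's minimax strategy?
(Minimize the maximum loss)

Column should play X or Y (all achieve the minimum), value = 2

Work:
Column player minimizes Row's maximum payoff:
Column X: max payoff to Row = 2
Column Y: max payoff to Row = 2
Column Z: max payoff to Row = 4
Minimum is 2, achieved by columns X, Y (tied).
Each of X or Y is a minimax strategy.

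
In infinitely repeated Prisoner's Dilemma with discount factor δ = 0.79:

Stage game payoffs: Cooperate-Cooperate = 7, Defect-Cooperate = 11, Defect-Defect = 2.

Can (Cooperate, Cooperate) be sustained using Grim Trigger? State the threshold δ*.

δ* = 0.4444; since δ = 0.79 ≥ 0.4444, cooperation can be sustained

Work:
For Grim Trigger:
Cooperate forever: 7/(1-δ)
Defect then punished: 11 + 2·δ/(1-δ)
Need: 7/(1-δ) ≥ 11 + 2·δ/(1-δ)
Solving: δ ≥ (T-R)/(T-P) = (11-7)/(11-2) = 0.4444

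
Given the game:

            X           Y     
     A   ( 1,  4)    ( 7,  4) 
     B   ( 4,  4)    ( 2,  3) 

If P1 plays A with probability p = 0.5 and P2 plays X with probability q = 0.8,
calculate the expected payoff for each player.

E[P1] = 2.9, E[P2] = 3.9

Work:
E[P1] = p·q·π₁(A,X) + p·(1-q)·π₁(A,Y) + (1-p)·q·π₁(B,X) + (1-p)·(1-q)·π₁(B,Y)
= 0.5·0.8·1 + 0.5·0.2·7 + 0.5·0.8·4 + 0.5·0.2·2
= 2.9

E[P2] = 3.9 (similar calculation)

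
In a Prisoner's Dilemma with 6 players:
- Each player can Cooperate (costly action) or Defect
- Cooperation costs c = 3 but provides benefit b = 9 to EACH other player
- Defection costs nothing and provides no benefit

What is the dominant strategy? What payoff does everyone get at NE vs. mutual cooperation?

Dominant: Defect; NE payoff = 0; Coop payoff = 42

Work:
Defect dominates (saves cost c = 3, benefit to others is external)
NE: All defect → everyone gets 0
If all cooperate: each receives (5)×9 - 3 = 42
Social dilemma: 42 > 0 but NE gives 0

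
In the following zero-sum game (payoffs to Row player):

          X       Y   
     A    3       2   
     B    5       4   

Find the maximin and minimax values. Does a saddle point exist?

Maximin = 4, Minimax = 4, Saddle: True

Work:
Row minimums: [2, 4] → maximin = 4
Column maximums: [5, 4] → minimax = 4
Saddle point exists! Game value = 4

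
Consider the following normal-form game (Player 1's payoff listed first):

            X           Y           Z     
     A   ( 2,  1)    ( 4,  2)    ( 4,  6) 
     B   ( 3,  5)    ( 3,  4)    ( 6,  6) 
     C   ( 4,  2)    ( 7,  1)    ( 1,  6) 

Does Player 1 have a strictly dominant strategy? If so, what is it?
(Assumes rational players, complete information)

No strictly dominant strategy exists for Player 1

Work:
A strategy strictly dominates another if it gives a strictly higher payoff against every opponent action. Compare each pair of P1's strategies column-by-column:
  A vs B: [2 vs 3, 4 vs 3, 4 vs 6] → A does not strictly dominate B (column X: 2 ≤ 3)
  A vs C: [2 vs 4, 4 vs 7, 4 vs 1] → A does not strictly dominate C (column X: 2 ≤ 4)
  B vs A: [3 vs 2, 3 vs 4, 6 vs 4] → B does not strictly dominate A (column Y: 3 ≤ 4)
  B vs C: [3 vs 4, 3 vs 7, 6 vs 1] → B does not strictly dominate C (column X: 3 ≤ 4)
  C vs A: [4 vs 2, 7 vs 4, 1 vs 4] → C does not strictly dominate A (column Z: 1 ≤ 4)
  C vs B: [4 vs 3, 7 vs 3, 1 vs 6] → C does not strictly dominate B (column Z: 1 ≤ 6)
No single strategy strictly dominates all others → no strictly dominant strategy.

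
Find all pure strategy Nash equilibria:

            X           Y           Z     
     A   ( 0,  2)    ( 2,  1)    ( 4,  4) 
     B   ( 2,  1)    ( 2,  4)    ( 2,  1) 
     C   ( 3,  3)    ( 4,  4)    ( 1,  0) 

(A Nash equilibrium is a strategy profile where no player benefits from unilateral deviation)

Nash equilibrium: (A, Z), (C, Y)

Work:
Best responses:
  P1 vs X: payoffs [0, 2, 3] → best response C (payoff 3)
  P1 vs Y: payoffs [2, 2, 4] → best response C (payoff 4)
  P1 vs Z: payoffs [4, 2, 1] → best response A (payoff 4)
  P2 vs A: payoffs [2, 1, 4] → best response Z (payoff 4)
  P2 vs B: payoffs [1, 4, 1] → best response Y (payoff 4)
  P2 vs C: payoffs [3, 4, 0] → best response Y (payoff 4)
Mutual best responses: (A,Z), (C,Y) → Nash equilibria.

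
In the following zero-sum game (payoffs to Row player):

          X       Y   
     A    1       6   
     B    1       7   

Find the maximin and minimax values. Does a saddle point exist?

Maximin = 1, Minimax = 1, Saddle: True

Work:
Row minimums: [1, 1] → maximin = 1
Column maximums: [1, 7] → minimax = 1
Saddle point exists! Game value = 1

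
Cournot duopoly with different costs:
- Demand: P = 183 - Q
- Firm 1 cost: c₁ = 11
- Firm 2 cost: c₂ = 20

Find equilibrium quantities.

q₁* = 60.33, q₂* = 51.33

Work:
Reaction: q₁ = (183 - 11 - q₂)/2
Reaction: q₂ = (183 - 20 - q₁)/2
Solve simultaneously:
q₁* = (183 - 2×11 + 20)/3 = 60.33
q₂* = (183 - 2×20 + 11)/3 = 51.33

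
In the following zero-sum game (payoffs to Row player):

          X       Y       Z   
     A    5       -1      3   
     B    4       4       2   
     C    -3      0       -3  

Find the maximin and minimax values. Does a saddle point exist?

Maximin = 2, Minimax = 3, Saddle: False

Work:
Row minimums: [-1, 2, -3] → maximin = 2
Column maximums: [5, 4, 3] → minimax = 3
No saddle point (maximin ≠ minimax). Mixed strategy needed.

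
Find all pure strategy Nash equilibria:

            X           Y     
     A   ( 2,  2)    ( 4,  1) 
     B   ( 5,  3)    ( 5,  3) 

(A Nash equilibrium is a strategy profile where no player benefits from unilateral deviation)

Nash equilibrium: (B, X), (B, Y)

Work:
Best responses:
  P1 vs X: payoffs [2, 5] → best response B (payoff 5)
  P1 vs Y: payoffs [4, 5] → best response B (payoff 5)
  P2 vs A: payoffs [2, 1] → best response X (payoff 2)
  P2 vs B: payoffs [3, 3] → best response X/Y (payoff 3)
Mutual best responses: (B,X), (B,Y) → Nash equilibria.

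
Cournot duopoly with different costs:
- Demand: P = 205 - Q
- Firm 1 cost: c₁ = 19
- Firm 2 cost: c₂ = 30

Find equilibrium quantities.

q₁* = 65.67, q₂* = 54.67

Work:
Reaction: q₁ = (205 - 19 - q₂)/2
Reaction: q₂ = (205 - 30 - q₁)/2
Solve simultaneously:
q₁* = (205 - 2×19 + 30)/3 = 65.67
q₂* = (205 - 2×30 + 19)/3 = 54.67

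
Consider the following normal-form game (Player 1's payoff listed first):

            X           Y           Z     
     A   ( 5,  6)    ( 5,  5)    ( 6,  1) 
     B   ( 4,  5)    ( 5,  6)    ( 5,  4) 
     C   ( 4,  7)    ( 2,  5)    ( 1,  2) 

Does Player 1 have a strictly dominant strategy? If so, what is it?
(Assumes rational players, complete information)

No strictly dominant strategy exists for Player 1

Work:
A strategy strictly dominates another if it gives a strictly higher payoff against every opponent action. Compare each pair of P1's strategies column-by-column:
  A vs B: [5 vs 4, 5 vs 5, 6 vs 5] → A does not strictly dominate B (column Y: 5 ≤ 5)
  A vs C: [5 vs 4, 5 vs 2, 6 vs 1] → A strictly dominates C
  B vs A: [4 vs 5, 5 vs 5, 5 vs 6] → B does not strictly dominate A (column X: 4 ≤ 5)
  B vs C: [4 vs 4, 5 vs 2, 5 vs 1] → B does not strictly dominate C (column X: 4 ≤ 4)
  C vs A: [4 vs 5, 2 vs 5, 1 vs 6] → C does not strictly dominate A (column X: 4 ≤ 5)
  C vs B: [4 vs 4, 2 vs 5, 1 vs 5] → C does not strictly dominate B (column X: 4 ≤ 4)
No single strategy strictly dominates all others → no strictly dominant strategy.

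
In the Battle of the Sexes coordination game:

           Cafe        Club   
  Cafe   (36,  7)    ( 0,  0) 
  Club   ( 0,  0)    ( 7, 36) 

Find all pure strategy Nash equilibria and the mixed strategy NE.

Pure NE: (Cafe, Cafe) and (Club, Club); Mixed NE: p = 0.8372, q = 0.1628

Work:
Check pure NE:
(Cafe, Cafe): (36, 7) - no unilateral deviation beneficial
(Club, Club): (7, 36) - no unilateral deviation beneficial
Mixed NE: P1 plays Cafe with p = 0.8372, P2 plays Cafe with q = 0.1628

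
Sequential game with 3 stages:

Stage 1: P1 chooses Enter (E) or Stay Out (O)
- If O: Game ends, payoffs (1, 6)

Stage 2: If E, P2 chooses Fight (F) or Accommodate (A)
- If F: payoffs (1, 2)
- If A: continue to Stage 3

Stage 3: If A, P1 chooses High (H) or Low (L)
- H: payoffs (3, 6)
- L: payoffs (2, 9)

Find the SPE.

SPE: (E, A, H); Outcome (3, 6)

Work:
Stage 3: P1 chooses H (3 vs 2)
Stage 2: P2: F->2, A->6 (anticipating H). Choose A
Stage 1: P1: O->1, E->3 (anticipating A, H). Choose E
SPE path: E -> A -> H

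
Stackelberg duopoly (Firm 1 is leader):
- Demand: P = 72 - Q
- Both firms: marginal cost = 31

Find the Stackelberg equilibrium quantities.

q₁* (leader) = 20.5, q₂* (follower) = 10.25

Work:
Follower's reaction: q₂ = (a - c - q₁)/2
Leader substitutes: π₁ = q₁·(a - q₁ - (a-c-q₁)/2 - c)
FOC: q₁* = (72 - 31)/2 = 20.50
Then: q₂* = (72 - 31 - 20.5)/2 = 10.25
Leader has first-mover advantage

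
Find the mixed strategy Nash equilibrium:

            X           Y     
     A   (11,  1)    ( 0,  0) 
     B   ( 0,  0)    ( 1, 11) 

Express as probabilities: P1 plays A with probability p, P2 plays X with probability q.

p = 0.9167, q = 0.0833

Work:
Find probabilities that make opponent indifferent:
P2 chooses q to make P1 indifferent between A and B
P1 chooses p to make P2 indifferent between X and Y
Mixed NE: P1 plays (A: 0.9167, B: 0.0833), P2 plays (X: 0.0833, Y: 0.9167)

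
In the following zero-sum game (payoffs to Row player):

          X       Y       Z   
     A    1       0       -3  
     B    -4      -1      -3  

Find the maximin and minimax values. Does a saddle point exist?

Maximin = -3, Minimax = -3, Saddle: True

Work:
Row minimums: [-3, -4] → maximin = -3
Column maximums: [1, 0, -3] → minimax = -3
Saddle point exists! Game value = -3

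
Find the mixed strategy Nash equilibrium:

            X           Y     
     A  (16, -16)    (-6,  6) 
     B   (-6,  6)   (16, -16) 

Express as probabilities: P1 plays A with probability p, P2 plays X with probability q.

p = 0.5, q = 0.5

Work:
Find probabilities that make opponent indifferent:
P2 chooses q to make P1 indifferent between A and B
P1 chooses p to make P2 indifferent between X and Y
Mixed NE: P1 plays (A: 0.5, B: 0.5), P2 plays (X: 0.5, Y: 0.5)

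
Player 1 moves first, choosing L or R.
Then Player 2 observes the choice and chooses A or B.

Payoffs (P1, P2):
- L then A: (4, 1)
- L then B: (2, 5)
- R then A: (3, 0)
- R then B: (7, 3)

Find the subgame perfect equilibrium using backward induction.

P1 plays R, P2 plays B after L and B after R; Payoff (7, 3)

Work:
Backward induction:
After L: P2 chooses B → P1 gets 2
After R: P2 chooses B → P1 gets 7
P1 chooses R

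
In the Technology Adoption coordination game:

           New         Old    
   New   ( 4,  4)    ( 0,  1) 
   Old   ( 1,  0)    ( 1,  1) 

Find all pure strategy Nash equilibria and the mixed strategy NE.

Pure NE: (New, New) and (Old, Old); Mixed NE: p = 0.25, q = 0.25

Work:
Check pure NE:
(New, New): (4, 4) - no unilateral deviation beneficial
(Old, Old): (1, 1) - no unilateral deviation beneficial
Mixed NE: P1 plays New with p = 0.25, P2 plays New with q = 0.25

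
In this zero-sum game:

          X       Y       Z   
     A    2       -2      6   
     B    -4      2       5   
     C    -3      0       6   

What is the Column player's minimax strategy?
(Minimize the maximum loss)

Column should play X or Y (all achieve the minimum), value = 2

Work:
Column player minimizes Row's maximum payoff:
Column X: max payoff to Row = 2
Column Y: max payoff to Row = 2
Column Z: max payoff to Row = 6
Minimum is 2, achieved by columns X, Y (tied).
Each of X or Y is a minimax strategy.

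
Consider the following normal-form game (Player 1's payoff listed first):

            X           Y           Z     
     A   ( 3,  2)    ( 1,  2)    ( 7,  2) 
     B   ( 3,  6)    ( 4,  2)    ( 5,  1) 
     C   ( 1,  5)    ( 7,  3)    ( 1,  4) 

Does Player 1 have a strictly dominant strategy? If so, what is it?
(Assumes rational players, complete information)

No strictly dominant strategy exists for Player 1

Work:
A strategy strictly dominates another if it gives a strictly higher payoff against every opponent action. Compare each pair of P1's strategies column-by-column:
  A vs B: [3 vs 3, 1 vs 4, 7 vs 5] → A does not strictly dominate B (column X: 3 ≤ 3)
  A vs C: [3 vs 1, 1 vs 7, 7 vs 1] → A does not strictly dominate C (column Y: 1 ≤ 7)
  B vs A: [3 vs 3, 4 vs 1, 5 vs 7] → B does not strictly dominate A (column X: 3 ≤ 3)
  B vs C: [3 vs 1, 4 vs 7, 5 vs 1] → B does not strictly dominate C (column Y: 4 ≤ 7)
  C vs A: [1 vs 3, 7 vs 1, 1 vs 7] → C does not strictly dominate A (column X: 1 ≤ 3)
  C vs B: [1 vs 3, 7 vs 4, 1 vs 5] → C does not strictly dominate B (column X: 1 ≤ 3)
No single strategy strictly dominates all others → no strictly dominant strategy.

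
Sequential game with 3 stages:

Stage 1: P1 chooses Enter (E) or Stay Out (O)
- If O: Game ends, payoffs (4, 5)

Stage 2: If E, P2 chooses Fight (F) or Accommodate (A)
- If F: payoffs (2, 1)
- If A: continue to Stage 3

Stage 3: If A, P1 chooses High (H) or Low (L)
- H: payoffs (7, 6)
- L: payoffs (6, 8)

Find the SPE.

SPE: (E, A, H); Outcome (7, 6)

Work:
Stage 3: P1 chooses H (7 vs 6)
Stage 2: P2: F->1, A->6 (anticipating H). Choose A
Stage 1: P1: O->4, E->7 (anticipating A, H). Choose E
SPE path: E -> A -> H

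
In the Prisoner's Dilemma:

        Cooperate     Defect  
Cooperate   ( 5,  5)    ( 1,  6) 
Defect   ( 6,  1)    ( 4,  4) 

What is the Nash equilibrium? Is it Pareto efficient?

(Defect, Defect) is NE; not Pareto efficient

Work:
Defect dominates Cooperate for both players:
If P2 cooperates: Defect (6) > Cooperate (5)
If P2 defects: Defect (4) > Cooperate (1)
NE: (Defect, Defect) with payoff (4, 4)
But (Cooperate, Cooperate) = (5, 5) Pareto dominates (4, 4)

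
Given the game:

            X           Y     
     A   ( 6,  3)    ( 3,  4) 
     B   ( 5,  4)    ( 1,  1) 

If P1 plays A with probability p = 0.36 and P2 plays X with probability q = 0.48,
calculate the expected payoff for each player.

E[P1] = 3.4672, E[P2] = 2.8288

Work:
E[P1] = p·q·π₁(A,X) + p·(1-q)·π₁(A,Y) + (1-p)·q·π₁(B,X) + (1-p)·(1-q)·π₁(B,Y)
= 0.36·0.48·6 + 0.36·0.52·3 + 0.64·0.48·5 + 0.64·0.52·1
= 3.4672

E[P2] = 2.8288 (similar calculation)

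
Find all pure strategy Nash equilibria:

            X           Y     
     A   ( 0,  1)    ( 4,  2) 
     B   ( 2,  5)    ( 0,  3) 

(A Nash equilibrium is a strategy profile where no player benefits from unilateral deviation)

Nash equilibrium: (A, Y), (B, X)

Work:
Best responses:
  P1 vs X: payoffs [0, 2] → best response B (payoff 2)
  P1 vs Y: payoffs [4, 0] → best response A (payoff 4)
  P2 vs A: payoffs [1, 2] → best response Y (payoff 2)
  P2 vs B: payoffs [5, 3] → best response X (payoff 5)
Mutual best responses: (A,Y), (B,X) → Nash equilibria.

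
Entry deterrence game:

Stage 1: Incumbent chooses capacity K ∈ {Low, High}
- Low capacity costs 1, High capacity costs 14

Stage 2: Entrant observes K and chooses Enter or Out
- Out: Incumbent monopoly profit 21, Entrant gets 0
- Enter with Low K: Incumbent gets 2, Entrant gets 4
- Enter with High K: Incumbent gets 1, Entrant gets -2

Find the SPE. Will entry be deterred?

SPE: (High, Enter|Low, Out|High); Entry deterred. Incumbent net profit = 7

Work:
After Low K: Entrant enters (4 > 0)
After High K: Entrant stays out (-2 < 0)
Incumbent: Low → 2−1=1, High → 21−14=7
Incumbent chooses High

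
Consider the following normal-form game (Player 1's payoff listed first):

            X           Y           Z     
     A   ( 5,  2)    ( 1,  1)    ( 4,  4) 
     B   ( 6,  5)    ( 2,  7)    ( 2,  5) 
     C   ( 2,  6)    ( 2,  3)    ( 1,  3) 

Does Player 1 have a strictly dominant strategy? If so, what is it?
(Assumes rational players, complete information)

No strictly dominant strategy exists for Player 1

Work:
A strategy strictly dominates another if it gives a strictly higher payoff against every opponent action. Compare each pair of P1's strategies column-by-column:
  A vs B: [5 vs 6, 1 vs 2, 4 vs 2] → A does not strictly dominate B (column X: 5 ≤ 6)
  A vs C: [5 vs 2, 1 vs 2, 4 vs 1] → A does not strictly dominate C (column Y: 1 ≤ 2)
  B vs A: [6 vs 5, 2 vs 1, 2 vs 4] → B does not strictly dominate A (column Z: 2 ≤ 4)
  B vs C: [6 vs 2, 2 vs 2, 2 vs 1] → B does not strictly dominate C (column Y: 2 ≤ 2)
  C vs A: [2 vs 5, 2 vs 1, 1 vs 4] → C does not strictly dominate A (column X: 2 ≤ 5)
  C vs B: [2 vs 6, 2 vs 2, 1 vs 2] → C does not strictly dominate B (column X: 2 ≤ 6)
No single strategy strictly dominates all others → no strictly dominant strategy.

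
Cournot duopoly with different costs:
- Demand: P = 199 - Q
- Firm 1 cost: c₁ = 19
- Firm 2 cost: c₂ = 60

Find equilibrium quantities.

q₁* = 73.67, q₂* = 32.67

Work:
Reaction: q₁ = (199 - 19 - q₂)/2
Reaction: q₂ = (199 - 60 - q₁)/2
Solve simultaneously:
q₁* = (199 - 2×19 + 60)/3 = 73.67
q₂* = (199 - 2×60 + 19)/3 = 32.67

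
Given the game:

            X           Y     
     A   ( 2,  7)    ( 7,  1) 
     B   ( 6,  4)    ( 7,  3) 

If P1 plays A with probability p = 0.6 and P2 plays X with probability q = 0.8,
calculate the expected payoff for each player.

E[P1] = 4.28, E[P2] = 5.0

Work:
E[P1] = p·q·π₁(A,X) + p·(1-q)·π₁(A,Y) + (1-p)·q·π₁(B,X) + (1-p)·(1-q)·π₁(B,Y)
= 0.6·0.8·2 + 0.6·0.2·7 + 0.4·0.8·6 + 0.4·0.2·7
= 4.28

E[P2] = 5.0 (similar calculation)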